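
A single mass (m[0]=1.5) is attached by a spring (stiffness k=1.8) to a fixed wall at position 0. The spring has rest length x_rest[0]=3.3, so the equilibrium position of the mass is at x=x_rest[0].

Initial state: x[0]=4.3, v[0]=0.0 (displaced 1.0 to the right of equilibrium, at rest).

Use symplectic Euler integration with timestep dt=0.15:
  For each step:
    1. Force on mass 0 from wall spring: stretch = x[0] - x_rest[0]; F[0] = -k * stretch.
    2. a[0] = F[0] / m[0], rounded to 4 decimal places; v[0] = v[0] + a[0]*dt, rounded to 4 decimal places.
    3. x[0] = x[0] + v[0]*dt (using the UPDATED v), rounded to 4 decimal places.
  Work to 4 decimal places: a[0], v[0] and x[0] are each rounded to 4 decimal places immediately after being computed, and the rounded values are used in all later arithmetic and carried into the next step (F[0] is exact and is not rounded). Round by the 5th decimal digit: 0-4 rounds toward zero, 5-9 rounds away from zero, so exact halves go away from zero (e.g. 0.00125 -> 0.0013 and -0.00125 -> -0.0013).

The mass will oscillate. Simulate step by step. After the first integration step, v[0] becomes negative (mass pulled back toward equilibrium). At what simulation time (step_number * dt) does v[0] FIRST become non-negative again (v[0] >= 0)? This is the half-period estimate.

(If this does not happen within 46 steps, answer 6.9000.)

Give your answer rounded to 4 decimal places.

Step 0: x=[4.3000] v=[0.0000]
Step 1: x=[4.2730] v=[-0.1800]
Step 2: x=[4.2197] v=[-0.3551]
Step 3: x=[4.1416] v=[-0.5206]
Step 4: x=[4.0408] v=[-0.6721]
Step 5: x=[3.9200] v=[-0.8055]
Step 6: x=[3.7824] v=[-0.9171]
Step 7: x=[3.6318] v=[-1.0039]
Step 8: x=[3.4723] v=[-1.0636]
Step 9: x=[3.3081] v=[-1.0946]
Step 10: x=[3.1437] v=[-1.0961]
Step 11: x=[2.9835] v=[-1.0680]
Step 12: x=[2.8319] v=[-1.0110]
Step 13: x=[2.6929] v=[-0.9267]
Step 14: x=[2.5703] v=[-0.8174]
Step 15: x=[2.4674] v=[-0.6861]
Step 16: x=[2.3870] v=[-0.5362]
Step 17: x=[2.3312] v=[-0.3719]
Step 18: x=[2.3016] v=[-0.1975]
Step 19: x=[2.2989] v=[-0.0178]
Step 20: x=[2.3233] v=[0.1624]
First v>=0 after going negative at step 20, time=3.0000

Answer: 3.0000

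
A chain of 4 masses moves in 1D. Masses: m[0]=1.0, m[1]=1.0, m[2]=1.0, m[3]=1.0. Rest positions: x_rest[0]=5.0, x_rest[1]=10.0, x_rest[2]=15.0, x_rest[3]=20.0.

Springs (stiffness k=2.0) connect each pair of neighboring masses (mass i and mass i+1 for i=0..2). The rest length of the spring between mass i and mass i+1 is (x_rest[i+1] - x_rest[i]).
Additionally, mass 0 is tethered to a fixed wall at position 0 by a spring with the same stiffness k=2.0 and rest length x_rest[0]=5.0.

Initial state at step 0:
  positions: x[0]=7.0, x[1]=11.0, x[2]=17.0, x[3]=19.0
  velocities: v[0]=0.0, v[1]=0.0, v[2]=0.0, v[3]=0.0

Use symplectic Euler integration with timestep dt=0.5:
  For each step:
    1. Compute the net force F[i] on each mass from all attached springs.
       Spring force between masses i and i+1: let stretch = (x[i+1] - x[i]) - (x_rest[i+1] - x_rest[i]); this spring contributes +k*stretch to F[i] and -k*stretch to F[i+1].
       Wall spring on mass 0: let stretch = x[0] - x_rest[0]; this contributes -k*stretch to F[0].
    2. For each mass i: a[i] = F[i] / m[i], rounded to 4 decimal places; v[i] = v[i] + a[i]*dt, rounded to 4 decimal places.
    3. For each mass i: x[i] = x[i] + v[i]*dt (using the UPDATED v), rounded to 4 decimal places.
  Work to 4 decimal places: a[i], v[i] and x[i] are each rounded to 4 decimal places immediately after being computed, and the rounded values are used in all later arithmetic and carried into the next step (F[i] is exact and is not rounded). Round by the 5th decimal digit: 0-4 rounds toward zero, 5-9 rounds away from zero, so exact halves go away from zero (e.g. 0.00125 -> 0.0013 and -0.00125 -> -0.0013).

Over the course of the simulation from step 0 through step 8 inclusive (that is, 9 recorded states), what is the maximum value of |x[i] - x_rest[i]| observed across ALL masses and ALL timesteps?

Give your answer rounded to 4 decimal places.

Step 0: x=[7.0000 11.0000 17.0000 19.0000] v=[0.0000 0.0000 0.0000 0.0000]
Step 1: x=[5.5000 12.0000 15.0000 20.5000] v=[-3.0000 2.0000 -4.0000 3.0000]
Step 2: x=[4.5000 11.2500 14.2500 21.7500] v=[-2.0000 -1.5000 -1.5000 2.5000]
Step 3: x=[4.6250 8.6250 15.7500 21.7500] v=[0.2500 -5.2500 3.0000 0.0000]
Step 4: x=[4.4375 7.5625 16.6875 21.2500] v=[-0.3750 -2.1250 1.8750 -1.0000]
Step 5: x=[3.5938 9.5000 15.3438 20.9688] v=[-1.6875 3.8750 -2.6875 -0.5625]
Step 6: x=[3.9063 11.4063 13.8907 20.3751] v=[0.6249 3.8126 -2.9063 -1.1875]
Step 7: x=[6.0156 10.8048 14.4376 19.0392] v=[4.2186 -1.2030 1.0937 -2.6719]
Step 8: x=[7.5117 9.6251 15.4689 17.9025] v=[2.9922 -2.3594 2.0625 -2.2735]
Max displacement = 2.5117

Answer: 2.5117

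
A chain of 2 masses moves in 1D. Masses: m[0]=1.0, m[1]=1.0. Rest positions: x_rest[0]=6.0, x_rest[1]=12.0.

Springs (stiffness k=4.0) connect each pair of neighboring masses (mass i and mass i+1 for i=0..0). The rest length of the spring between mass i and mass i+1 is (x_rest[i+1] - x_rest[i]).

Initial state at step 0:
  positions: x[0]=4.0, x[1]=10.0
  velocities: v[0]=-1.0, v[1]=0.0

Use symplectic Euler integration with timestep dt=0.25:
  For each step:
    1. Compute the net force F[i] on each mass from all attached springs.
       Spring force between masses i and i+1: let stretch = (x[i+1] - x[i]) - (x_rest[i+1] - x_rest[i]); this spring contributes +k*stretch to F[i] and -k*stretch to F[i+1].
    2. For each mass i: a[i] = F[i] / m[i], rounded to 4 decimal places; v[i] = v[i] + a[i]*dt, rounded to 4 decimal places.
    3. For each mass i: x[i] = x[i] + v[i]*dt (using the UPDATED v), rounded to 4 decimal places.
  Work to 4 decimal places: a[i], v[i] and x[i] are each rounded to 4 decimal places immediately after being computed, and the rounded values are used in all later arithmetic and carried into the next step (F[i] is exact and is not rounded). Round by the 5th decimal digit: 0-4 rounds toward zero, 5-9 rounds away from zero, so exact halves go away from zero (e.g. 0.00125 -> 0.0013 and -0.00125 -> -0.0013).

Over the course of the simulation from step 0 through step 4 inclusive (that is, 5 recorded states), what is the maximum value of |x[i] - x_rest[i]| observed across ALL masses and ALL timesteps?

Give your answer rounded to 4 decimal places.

Answer: 2.5468

Derivation:
Step 0: x=[4.0000 10.0000] v=[-1.0000 0.0000]
Step 1: x=[3.7500 10.0000] v=[-1.0000 0.0000]
Step 2: x=[3.5625 9.9375] v=[-0.7500 -0.2500]
Step 3: x=[3.4688 9.7813] v=[-0.3750 -0.6250]
Step 4: x=[3.4532 9.5469] v=[-0.0625 -0.9375]
Max displacement = 2.5468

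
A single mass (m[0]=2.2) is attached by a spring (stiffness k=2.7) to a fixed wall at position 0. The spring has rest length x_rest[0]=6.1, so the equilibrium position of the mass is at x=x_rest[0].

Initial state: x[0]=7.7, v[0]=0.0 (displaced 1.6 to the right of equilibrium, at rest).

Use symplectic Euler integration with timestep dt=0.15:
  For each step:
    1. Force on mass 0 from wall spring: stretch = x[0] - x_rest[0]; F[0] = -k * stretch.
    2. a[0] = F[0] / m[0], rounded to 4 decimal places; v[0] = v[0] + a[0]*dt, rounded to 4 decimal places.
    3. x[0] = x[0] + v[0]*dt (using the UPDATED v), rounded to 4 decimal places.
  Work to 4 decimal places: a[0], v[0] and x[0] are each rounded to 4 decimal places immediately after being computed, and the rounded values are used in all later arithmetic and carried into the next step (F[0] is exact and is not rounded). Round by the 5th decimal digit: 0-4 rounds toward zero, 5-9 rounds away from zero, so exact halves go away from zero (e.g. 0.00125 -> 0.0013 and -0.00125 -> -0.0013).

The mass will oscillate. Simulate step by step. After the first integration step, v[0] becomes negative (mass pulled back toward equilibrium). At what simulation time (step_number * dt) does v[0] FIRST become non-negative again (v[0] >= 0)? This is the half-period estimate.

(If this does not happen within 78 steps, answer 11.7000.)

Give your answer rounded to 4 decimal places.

Step 0: x=[7.7000] v=[0.0000]
Step 1: x=[7.6558] v=[-0.2945]
Step 2: x=[7.5687] v=[-0.5809]
Step 3: x=[7.4410] v=[-0.8513]
Step 4: x=[7.2763] v=[-1.0982]
Step 5: x=[7.0791] v=[-1.3147]
Step 6: x=[6.8549] v=[-1.4949]
Step 7: x=[6.6098] v=[-1.6339]
Step 8: x=[6.3506] v=[-1.7278]
Step 9: x=[6.0845] v=[-1.7739]
Step 10: x=[5.8188] v=[-1.7711]
Step 11: x=[5.5609] v=[-1.7193]
Step 12: x=[5.3179] v=[-1.6201]
Step 13: x=[5.0965] v=[-1.4761]
Step 14: x=[4.9028] v=[-1.2914]
Step 15: x=[4.7422] v=[-1.0710]
Step 16: x=[4.6191] v=[-0.8210]
Step 17: x=[4.5368] v=[-0.5484]
Step 18: x=[4.4977] v=[-0.2606]
Step 19: x=[4.5029] v=[0.0344]
First v>=0 after going negative at step 19, time=2.8500

Answer: 2.8500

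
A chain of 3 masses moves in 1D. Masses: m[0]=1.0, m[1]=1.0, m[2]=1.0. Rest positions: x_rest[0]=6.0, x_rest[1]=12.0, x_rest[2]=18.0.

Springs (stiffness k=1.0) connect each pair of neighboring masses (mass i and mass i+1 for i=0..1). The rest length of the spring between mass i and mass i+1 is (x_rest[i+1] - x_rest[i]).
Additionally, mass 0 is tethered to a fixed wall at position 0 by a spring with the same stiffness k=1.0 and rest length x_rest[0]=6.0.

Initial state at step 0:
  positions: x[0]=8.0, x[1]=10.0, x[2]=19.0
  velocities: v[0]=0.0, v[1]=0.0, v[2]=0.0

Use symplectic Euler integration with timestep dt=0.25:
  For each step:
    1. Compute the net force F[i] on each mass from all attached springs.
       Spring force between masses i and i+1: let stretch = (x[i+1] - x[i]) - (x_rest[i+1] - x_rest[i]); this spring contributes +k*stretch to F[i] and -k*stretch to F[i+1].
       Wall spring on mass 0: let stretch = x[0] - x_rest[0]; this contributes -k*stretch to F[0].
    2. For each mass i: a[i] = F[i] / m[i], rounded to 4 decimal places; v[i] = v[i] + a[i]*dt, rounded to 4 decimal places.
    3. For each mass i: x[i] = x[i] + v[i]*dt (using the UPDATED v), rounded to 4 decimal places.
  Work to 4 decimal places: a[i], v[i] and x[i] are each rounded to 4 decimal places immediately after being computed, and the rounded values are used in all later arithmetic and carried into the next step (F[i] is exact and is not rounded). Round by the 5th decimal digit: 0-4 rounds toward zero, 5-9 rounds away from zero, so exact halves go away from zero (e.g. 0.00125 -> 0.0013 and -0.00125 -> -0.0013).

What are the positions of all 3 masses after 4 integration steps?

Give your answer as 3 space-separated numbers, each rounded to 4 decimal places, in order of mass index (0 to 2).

Answer: 5.2621 13.1518 17.6562

Derivation:
Step 0: x=[8.0000 10.0000 19.0000] v=[0.0000 0.0000 0.0000]
Step 1: x=[7.6250 10.4375 18.8125] v=[-1.5000 1.7500 -0.7500]
Step 2: x=[6.9492 11.2227 18.4766] v=[-2.7031 3.1406 -1.3438]
Step 3: x=[6.1062 12.1941 18.0623] v=[-3.3720 3.8857 -1.6573]
Step 4: x=[5.2621 13.1518 17.6562] v=[-3.3766 3.8308 -1.6244]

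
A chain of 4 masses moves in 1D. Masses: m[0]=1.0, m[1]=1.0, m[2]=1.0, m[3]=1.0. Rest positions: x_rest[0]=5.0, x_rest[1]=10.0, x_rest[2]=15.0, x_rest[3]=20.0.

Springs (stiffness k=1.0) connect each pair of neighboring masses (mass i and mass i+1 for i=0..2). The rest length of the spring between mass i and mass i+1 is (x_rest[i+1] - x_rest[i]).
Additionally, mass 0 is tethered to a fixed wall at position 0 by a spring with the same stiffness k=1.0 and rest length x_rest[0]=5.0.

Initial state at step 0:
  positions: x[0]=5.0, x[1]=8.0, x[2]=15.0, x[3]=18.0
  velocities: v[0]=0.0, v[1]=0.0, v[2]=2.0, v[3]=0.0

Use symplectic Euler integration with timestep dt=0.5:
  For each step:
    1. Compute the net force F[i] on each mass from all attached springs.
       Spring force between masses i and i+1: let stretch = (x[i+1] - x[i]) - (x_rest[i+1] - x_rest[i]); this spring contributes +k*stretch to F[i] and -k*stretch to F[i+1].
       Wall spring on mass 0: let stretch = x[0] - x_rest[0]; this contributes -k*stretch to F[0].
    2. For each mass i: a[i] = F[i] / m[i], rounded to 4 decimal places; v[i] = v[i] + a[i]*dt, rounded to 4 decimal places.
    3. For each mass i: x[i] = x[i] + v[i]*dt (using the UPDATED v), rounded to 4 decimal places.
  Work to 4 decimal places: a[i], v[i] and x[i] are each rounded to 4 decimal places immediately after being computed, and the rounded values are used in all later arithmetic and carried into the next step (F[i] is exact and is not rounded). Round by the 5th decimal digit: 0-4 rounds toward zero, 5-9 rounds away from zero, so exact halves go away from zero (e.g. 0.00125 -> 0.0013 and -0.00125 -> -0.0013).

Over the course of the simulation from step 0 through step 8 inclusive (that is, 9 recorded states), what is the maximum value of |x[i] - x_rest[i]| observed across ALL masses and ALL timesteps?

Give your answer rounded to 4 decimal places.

Step 0: x=[5.0000 8.0000 15.0000 18.0000] v=[0.0000 0.0000 2.0000 0.0000]
Step 1: x=[4.5000 9.0000 15.0000 18.5000] v=[-1.0000 2.0000 0.0000 1.0000]
Step 2: x=[4.0000 10.3750 14.3750 19.3750] v=[-1.0000 2.7500 -1.2500 1.7500]
Step 3: x=[4.0938 11.1563 14.0000 20.2500] v=[0.1875 1.5625 -0.7500 1.7500]
Step 4: x=[4.9298 10.8829 14.4766 20.8125] v=[1.6719 -0.5469 0.9532 1.1250]
Step 5: x=[6.0216 10.0196 15.6388 21.0411] v=[2.1836 -1.7266 2.3243 0.4571]
Step 6: x=[6.6075 9.5616 16.7468 21.1691] v=[1.1718 -0.9160 2.2159 0.2560]
Step 7: x=[6.2801 10.1614 17.1641 21.4416] v=[-0.6549 1.1996 0.8345 0.5449]
Step 8: x=[5.3530 11.5416 16.9001 21.8947] v=[-1.8543 2.7603 -0.5281 0.9062]
Max displacement = 2.1641

Answer: 2.1641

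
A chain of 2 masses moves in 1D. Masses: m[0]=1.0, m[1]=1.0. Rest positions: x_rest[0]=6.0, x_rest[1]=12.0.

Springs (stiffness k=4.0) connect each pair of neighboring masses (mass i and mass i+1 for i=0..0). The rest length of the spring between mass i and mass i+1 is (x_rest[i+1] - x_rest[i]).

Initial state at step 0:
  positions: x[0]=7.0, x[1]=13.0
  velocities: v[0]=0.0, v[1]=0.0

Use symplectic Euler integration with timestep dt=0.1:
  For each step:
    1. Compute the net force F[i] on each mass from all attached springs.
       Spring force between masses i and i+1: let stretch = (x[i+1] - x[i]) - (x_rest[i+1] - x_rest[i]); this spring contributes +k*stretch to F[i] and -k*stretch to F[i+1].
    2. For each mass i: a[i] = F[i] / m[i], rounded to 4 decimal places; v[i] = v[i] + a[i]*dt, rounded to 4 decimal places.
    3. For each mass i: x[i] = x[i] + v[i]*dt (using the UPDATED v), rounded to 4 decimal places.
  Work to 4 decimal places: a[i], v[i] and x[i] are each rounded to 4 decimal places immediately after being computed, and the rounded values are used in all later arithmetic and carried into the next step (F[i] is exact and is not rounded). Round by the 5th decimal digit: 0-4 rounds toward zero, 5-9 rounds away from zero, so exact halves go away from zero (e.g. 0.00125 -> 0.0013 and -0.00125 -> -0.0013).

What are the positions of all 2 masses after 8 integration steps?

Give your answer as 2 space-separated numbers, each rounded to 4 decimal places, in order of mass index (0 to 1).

Answer: 7.0000 13.0000

Derivation:
Step 0: x=[7.0000 13.0000] v=[0.0000 0.0000]
Step 1: x=[7.0000 13.0000] v=[0.0000 0.0000]
Step 2: x=[7.0000 13.0000] v=[0.0000 0.0000]
Step 3: x=[7.0000 13.0000] v=[0.0000 0.0000]
Step 4: x=[7.0000 13.0000] v=[0.0000 0.0000]
Step 5: x=[7.0000 13.0000] v=[0.0000 0.0000]
Step 6: x=[7.0000 13.0000] v=[0.0000 0.0000]
Step 7: x=[7.0000 13.0000] v=[0.0000 0.0000]
Step 8: x=[7.0000 13.0000] v=[0.0000 0.0000]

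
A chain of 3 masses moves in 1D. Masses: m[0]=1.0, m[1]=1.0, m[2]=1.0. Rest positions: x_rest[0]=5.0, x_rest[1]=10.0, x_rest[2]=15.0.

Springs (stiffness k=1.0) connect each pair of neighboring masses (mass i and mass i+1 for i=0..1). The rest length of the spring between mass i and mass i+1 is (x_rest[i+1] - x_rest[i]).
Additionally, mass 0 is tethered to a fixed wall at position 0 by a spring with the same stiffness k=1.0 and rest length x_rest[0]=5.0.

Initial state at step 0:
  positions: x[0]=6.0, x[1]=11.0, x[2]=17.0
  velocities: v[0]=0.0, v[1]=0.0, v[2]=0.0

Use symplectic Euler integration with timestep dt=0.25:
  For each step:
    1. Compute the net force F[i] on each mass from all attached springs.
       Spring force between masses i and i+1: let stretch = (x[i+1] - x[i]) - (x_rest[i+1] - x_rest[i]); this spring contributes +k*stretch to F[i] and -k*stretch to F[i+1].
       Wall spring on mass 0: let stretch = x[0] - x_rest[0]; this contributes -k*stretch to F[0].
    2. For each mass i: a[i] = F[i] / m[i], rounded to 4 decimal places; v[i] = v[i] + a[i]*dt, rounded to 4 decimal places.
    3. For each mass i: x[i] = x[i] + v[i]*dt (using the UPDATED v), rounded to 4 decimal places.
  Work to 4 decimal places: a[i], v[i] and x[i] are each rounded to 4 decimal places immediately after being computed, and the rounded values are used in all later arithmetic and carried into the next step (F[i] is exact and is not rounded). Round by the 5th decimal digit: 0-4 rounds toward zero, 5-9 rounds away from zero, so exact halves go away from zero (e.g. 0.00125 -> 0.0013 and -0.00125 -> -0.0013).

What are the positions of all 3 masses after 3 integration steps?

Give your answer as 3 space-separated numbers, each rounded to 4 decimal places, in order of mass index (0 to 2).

Answer: 5.6812 11.3001 16.6626

Derivation:
Step 0: x=[6.0000 11.0000 17.0000] v=[0.0000 0.0000 0.0000]
Step 1: x=[5.9375 11.0625 16.9375] v=[-0.2500 0.2500 -0.2500]
Step 2: x=[5.8242 11.1719 16.8203] v=[-0.4531 0.4375 -0.4688]
Step 3: x=[5.6812 11.3001 16.6626] v=[-0.5722 0.5127 -0.6309]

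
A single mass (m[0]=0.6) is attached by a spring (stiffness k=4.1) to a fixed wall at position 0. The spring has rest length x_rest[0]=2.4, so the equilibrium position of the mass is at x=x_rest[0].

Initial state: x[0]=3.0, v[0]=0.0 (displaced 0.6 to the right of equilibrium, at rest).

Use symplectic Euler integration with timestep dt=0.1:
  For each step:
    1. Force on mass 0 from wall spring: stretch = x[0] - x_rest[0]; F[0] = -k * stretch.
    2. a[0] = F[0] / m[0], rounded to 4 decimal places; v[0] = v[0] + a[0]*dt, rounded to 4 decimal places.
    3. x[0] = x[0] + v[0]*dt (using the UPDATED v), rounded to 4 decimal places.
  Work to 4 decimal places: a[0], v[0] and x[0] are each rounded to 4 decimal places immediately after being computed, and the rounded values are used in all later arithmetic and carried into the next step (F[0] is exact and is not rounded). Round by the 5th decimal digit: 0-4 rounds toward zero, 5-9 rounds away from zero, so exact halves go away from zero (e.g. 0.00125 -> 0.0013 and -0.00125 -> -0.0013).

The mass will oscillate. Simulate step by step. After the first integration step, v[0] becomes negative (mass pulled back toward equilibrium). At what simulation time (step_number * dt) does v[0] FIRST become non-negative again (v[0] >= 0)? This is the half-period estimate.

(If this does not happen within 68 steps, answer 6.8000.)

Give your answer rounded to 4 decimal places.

Answer: 1.2000

Derivation:
Step 0: x=[3.0000] v=[0.0000]
Step 1: x=[2.9590] v=[-0.4100]
Step 2: x=[2.8798] v=[-0.7920]
Step 3: x=[2.7678] v=[-1.1199]
Step 4: x=[2.6307] v=[-1.3712]
Step 5: x=[2.4778] v=[-1.5289]
Step 6: x=[2.3196] v=[-1.5821]
Step 7: x=[2.1669] v=[-1.5272]
Step 8: x=[2.0301] v=[-1.3679]
Step 9: x=[1.9186] v=[-1.1151]
Step 10: x=[1.8400] v=[-0.7861]
Step 11: x=[1.7997] v=[-0.4034]
Step 12: x=[1.8004] v=[0.0068]
First v>=0 after going negative at step 12, time=1.2000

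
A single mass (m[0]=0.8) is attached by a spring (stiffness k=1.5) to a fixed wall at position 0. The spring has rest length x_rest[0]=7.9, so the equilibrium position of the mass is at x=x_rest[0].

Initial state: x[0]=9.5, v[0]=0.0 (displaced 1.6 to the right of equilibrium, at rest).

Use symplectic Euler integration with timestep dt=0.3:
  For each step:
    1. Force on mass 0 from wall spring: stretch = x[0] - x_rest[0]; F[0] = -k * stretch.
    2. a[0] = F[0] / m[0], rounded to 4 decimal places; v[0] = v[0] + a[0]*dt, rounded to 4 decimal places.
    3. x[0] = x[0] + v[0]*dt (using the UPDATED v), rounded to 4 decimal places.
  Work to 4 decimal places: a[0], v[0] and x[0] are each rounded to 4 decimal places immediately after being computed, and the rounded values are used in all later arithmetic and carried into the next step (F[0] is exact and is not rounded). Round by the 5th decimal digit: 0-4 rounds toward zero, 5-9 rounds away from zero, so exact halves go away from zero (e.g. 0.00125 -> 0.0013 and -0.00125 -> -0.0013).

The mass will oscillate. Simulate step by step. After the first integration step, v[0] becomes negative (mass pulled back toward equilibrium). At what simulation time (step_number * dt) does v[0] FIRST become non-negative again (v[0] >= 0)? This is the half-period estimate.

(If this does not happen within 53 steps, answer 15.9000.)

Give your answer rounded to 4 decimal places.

Answer: 2.4000

Derivation:
Step 0: x=[9.5000] v=[0.0000]
Step 1: x=[9.2300] v=[-0.9000]
Step 2: x=[8.7356] v=[-1.6481]
Step 3: x=[8.1002] v=[-2.1181]
Step 4: x=[7.4310] v=[-2.2307]
Step 5: x=[6.8409] v=[-1.9669]
Step 6: x=[6.4295] v=[-1.3712]
Step 7: x=[6.2663] v=[-0.5440]
Step 8: x=[6.3788] v=[0.3750]
First v>=0 after going negative at step 8, time=2.4000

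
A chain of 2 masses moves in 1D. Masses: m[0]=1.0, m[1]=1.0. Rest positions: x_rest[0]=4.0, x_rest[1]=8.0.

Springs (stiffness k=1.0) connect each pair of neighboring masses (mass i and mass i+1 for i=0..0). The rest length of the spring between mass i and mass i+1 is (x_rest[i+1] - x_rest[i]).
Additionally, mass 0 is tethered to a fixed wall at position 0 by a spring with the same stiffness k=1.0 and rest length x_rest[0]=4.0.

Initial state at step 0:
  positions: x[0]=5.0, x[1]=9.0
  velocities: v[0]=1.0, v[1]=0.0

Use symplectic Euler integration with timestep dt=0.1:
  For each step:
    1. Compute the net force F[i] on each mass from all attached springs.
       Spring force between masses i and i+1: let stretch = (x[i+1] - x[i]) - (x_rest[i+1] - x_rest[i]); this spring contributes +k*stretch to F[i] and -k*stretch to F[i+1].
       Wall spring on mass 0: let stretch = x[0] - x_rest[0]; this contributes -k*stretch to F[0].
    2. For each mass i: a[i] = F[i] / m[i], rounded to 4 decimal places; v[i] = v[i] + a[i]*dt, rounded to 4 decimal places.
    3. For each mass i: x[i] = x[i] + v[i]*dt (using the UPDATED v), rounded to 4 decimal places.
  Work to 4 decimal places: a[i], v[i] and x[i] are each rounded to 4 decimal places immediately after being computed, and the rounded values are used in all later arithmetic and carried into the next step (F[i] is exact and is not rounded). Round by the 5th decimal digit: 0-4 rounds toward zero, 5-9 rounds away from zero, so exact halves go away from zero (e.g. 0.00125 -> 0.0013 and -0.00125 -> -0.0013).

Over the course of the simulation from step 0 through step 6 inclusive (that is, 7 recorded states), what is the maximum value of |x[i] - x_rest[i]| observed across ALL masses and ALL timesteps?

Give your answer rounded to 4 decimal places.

Answer: 1.3363

Derivation:
Step 0: x=[5.0000 9.0000] v=[1.0000 0.0000]
Step 1: x=[5.0900 9.0000] v=[0.9000 0.0000]
Step 2: x=[5.1682 9.0009] v=[0.7820 0.0090]
Step 3: x=[5.2331 9.0035] v=[0.6485 0.0257]
Step 4: x=[5.2833 9.0084] v=[0.5022 0.0487]
Step 5: x=[5.3179 9.0160] v=[0.3464 0.0762]
Step 6: x=[5.3363 9.0266] v=[0.1844 0.1064]
Max displacement = 1.3363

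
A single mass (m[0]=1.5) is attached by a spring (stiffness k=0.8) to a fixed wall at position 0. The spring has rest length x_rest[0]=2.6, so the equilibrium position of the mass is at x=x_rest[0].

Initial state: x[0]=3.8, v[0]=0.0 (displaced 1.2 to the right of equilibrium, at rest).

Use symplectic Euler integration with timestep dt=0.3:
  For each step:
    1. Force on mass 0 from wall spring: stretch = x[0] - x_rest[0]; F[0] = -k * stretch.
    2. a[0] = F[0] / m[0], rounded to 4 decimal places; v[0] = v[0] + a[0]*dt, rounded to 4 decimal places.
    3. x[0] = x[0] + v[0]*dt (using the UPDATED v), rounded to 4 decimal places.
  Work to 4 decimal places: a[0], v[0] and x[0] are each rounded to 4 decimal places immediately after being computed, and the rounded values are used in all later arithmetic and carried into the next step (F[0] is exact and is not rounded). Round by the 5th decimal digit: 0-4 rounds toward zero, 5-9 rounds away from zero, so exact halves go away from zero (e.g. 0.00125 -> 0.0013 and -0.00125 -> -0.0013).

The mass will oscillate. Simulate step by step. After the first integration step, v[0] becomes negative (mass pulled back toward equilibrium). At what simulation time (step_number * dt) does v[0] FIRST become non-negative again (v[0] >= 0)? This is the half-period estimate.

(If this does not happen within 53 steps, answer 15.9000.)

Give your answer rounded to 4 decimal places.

Step 0: x=[3.8000] v=[0.0000]
Step 1: x=[3.7424] v=[-0.1920]
Step 2: x=[3.6300] v=[-0.3748]
Step 3: x=[3.4681] v=[-0.5396]
Step 4: x=[3.2646] v=[-0.6785]
Step 5: x=[3.0291] v=[-0.7849]
Step 6: x=[2.7730] v=[-0.8536]
Step 7: x=[2.5086] v=[-0.8813]
Step 8: x=[2.2486] v=[-0.8667]
Step 9: x=[2.0055] v=[-0.8105]
Step 10: x=[1.7909] v=[-0.7154]
Step 11: x=[1.6151] v=[-0.5860]
Step 12: x=[1.4866] v=[-0.4284]
Step 13: x=[1.4115] v=[-0.2503]
Step 14: x=[1.3935] v=[-0.0601]
Step 15: x=[1.4334] v=[0.1330]
First v>=0 after going negative at step 15, time=4.5000

Answer: 4.5000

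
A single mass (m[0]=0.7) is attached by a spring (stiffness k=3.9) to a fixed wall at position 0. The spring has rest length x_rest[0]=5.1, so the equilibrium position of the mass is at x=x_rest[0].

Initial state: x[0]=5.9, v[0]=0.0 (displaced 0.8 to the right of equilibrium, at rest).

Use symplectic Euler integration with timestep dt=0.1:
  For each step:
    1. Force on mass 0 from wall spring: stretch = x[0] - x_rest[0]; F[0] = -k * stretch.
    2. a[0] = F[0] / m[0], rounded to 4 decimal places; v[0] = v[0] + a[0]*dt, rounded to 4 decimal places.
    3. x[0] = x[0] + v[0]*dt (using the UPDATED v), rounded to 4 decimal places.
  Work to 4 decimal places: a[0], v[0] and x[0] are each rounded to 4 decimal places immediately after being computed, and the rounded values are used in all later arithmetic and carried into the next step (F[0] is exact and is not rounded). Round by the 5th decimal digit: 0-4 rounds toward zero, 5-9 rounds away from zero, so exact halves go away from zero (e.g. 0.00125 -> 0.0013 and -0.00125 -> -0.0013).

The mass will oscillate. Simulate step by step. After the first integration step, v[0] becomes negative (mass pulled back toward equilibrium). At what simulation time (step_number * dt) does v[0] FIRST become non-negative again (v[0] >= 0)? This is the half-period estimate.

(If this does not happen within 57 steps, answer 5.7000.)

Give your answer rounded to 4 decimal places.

Step 0: x=[5.9000] v=[0.0000]
Step 1: x=[5.8554] v=[-0.4457]
Step 2: x=[5.7687] v=[-0.8666]
Step 3: x=[5.6448] v=[-1.2392]
Step 4: x=[5.4905] v=[-1.5427]
Step 5: x=[5.3145] v=[-1.7603]
Step 6: x=[5.1265] v=[-1.8798]
Step 7: x=[4.9370] v=[-1.8946]
Step 8: x=[4.7566] v=[-1.8038]
Step 9: x=[4.5954] v=[-1.6125]
Step 10: x=[4.4623] v=[-1.3314]
Step 11: x=[4.3647] v=[-0.9761]
Step 12: x=[4.3081] v=[-0.5664]
Step 13: x=[4.2956] v=[-0.1252]
Step 14: x=[4.3279] v=[0.3230]
First v>=0 after going negative at step 14, time=1.4000

Answer: 1.4000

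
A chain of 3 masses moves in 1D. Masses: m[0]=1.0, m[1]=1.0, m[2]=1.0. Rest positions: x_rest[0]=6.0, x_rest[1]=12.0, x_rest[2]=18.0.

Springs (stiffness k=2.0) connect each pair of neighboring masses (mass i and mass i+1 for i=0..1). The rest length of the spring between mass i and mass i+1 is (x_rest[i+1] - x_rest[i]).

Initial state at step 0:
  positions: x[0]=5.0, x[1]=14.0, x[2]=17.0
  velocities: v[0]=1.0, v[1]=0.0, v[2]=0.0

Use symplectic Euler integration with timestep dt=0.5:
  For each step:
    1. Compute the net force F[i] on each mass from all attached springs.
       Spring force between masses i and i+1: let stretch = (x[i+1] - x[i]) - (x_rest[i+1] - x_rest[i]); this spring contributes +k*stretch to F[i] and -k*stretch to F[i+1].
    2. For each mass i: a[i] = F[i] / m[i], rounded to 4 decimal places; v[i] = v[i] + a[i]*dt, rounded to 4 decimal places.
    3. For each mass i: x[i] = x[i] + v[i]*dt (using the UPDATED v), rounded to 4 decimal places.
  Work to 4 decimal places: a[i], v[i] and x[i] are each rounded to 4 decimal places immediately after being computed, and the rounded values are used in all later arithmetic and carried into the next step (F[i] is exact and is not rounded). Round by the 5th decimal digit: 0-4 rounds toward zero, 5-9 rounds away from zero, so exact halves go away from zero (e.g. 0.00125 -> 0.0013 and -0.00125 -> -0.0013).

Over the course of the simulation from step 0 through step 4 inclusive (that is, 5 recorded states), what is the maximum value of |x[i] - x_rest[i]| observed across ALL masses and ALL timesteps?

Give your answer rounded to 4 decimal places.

Step 0: x=[5.0000 14.0000 17.0000] v=[1.0000 0.0000 0.0000]
Step 1: x=[7.0000 11.0000 18.5000] v=[4.0000 -6.0000 3.0000]
Step 2: x=[8.0000 9.7500 19.2500] v=[2.0000 -2.5000 1.5000]
Step 3: x=[6.8750 12.3750 18.2500] v=[-2.2500 5.2500 -2.0000]
Step 4: x=[5.5000 15.1875 17.3125] v=[-2.7500 5.6250 -1.8750]
Max displacement = 3.1875

Answer: 3.1875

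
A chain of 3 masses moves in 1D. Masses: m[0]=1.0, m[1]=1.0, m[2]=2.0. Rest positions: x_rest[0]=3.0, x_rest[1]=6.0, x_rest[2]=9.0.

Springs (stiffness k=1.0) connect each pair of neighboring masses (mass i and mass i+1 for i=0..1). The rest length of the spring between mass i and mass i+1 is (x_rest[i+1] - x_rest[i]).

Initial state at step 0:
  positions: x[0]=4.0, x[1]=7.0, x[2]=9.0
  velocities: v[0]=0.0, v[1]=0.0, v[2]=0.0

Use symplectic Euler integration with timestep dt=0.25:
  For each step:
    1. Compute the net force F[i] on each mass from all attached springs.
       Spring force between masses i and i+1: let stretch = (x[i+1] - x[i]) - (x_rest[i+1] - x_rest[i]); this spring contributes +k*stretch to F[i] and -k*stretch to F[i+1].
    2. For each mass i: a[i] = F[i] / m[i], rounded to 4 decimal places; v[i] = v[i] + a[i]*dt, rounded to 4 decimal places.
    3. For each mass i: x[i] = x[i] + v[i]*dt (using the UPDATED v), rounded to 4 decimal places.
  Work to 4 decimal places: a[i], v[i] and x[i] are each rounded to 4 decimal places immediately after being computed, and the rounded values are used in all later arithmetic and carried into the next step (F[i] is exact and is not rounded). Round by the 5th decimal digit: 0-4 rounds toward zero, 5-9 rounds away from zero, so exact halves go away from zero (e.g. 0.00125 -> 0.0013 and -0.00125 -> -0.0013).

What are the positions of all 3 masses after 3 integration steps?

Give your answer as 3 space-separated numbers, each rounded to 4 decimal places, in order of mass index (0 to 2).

Step 0: x=[4.0000 7.0000 9.0000] v=[0.0000 0.0000 0.0000]
Step 1: x=[4.0000 6.9375 9.0313] v=[0.0000 -0.2500 0.1250]
Step 2: x=[3.9961 6.8223 9.0909] v=[-0.0156 -0.4609 0.2383]
Step 3: x=[3.9813 6.6722 9.1733] v=[-0.0591 -0.6003 0.3297]

Answer: 3.9813 6.6722 9.1733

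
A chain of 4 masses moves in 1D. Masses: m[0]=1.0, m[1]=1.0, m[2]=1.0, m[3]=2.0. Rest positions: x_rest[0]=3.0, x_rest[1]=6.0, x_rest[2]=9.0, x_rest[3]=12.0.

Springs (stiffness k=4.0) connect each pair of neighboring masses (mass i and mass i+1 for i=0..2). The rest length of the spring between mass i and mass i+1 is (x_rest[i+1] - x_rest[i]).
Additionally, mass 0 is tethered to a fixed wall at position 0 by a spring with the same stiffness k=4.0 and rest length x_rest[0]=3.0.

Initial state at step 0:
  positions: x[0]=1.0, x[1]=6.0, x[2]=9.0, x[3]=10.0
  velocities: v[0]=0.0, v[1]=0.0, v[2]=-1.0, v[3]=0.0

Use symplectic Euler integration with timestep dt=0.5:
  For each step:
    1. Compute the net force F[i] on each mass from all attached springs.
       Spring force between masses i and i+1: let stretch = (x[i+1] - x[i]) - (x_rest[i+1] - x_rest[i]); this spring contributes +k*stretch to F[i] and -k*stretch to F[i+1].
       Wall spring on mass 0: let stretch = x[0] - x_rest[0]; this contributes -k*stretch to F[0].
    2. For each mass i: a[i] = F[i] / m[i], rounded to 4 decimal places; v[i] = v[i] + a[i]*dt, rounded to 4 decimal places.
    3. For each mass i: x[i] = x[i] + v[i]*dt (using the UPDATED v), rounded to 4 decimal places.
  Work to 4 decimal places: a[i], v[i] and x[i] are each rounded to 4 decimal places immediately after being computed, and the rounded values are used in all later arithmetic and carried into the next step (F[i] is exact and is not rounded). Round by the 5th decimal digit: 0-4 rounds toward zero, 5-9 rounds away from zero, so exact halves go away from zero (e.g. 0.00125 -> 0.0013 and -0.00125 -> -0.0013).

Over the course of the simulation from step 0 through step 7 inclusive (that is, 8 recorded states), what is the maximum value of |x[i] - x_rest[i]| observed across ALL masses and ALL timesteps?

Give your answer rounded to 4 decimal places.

Answer: 3.0625

Derivation:
Step 0: x=[1.0000 6.0000 9.0000 10.0000] v=[0.0000 0.0000 -1.0000 0.0000]
Step 1: x=[5.0000 4.0000 6.5000 11.0000] v=[8.0000 -4.0000 -5.0000 2.0000]
Step 2: x=[3.0000 5.5000 6.0000 11.2500] v=[-4.0000 3.0000 -1.0000 0.5000]
Step 3: x=[0.5000 5.0000 10.2500 10.3750] v=[-5.0000 -1.0000 8.5000 -1.7500]
Step 4: x=[2.0000 5.2500 9.3750 10.9375] v=[3.0000 0.5000 -1.7500 1.1250]
Step 5: x=[4.7500 6.3750 5.9375 12.2188] v=[5.5000 2.2500 -6.8750 2.5625]
Step 6: x=[4.3750 5.4375 9.2188 11.8594] v=[-0.7500 -1.8750 6.5626 -0.7188]
Step 7: x=[0.6875 7.2188 11.3594 11.6797] v=[-7.3750 3.5626 4.2812 -0.3594]
Max displacement = 3.0625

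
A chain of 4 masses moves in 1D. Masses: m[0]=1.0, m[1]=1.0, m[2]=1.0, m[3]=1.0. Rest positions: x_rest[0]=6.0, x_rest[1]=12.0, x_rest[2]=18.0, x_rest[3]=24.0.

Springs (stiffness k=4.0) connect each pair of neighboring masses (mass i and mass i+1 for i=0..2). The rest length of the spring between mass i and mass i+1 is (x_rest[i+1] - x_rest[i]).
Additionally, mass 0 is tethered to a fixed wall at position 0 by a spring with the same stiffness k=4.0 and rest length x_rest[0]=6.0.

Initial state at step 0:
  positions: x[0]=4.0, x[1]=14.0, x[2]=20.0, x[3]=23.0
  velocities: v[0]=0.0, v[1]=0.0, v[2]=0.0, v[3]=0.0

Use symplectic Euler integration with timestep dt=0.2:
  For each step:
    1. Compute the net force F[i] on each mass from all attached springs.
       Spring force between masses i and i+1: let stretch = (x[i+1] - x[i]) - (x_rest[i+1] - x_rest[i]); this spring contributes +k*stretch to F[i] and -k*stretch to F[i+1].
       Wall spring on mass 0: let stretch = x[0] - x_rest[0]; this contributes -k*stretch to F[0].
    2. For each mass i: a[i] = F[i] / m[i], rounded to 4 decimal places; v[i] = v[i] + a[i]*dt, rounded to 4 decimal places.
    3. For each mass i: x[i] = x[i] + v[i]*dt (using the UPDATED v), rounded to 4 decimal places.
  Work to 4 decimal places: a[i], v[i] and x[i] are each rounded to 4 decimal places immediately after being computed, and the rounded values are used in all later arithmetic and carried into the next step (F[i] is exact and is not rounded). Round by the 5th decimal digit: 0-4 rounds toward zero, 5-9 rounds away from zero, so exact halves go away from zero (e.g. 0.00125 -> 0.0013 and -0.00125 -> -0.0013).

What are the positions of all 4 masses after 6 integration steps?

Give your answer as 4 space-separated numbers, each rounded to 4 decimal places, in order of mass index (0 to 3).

Step 0: x=[4.0000 14.0000 20.0000 23.0000] v=[0.0000 0.0000 0.0000 0.0000]
Step 1: x=[4.9600 13.3600 19.5200 23.4800] v=[4.8000 -3.2000 -2.4000 2.4000]
Step 2: x=[6.4704 12.3616 18.6880 24.2864] v=[7.5520 -4.9920 -4.1600 4.0320]
Step 3: x=[7.8881 11.4328 17.7395 25.1571] v=[7.0886 -4.6438 -4.7424 4.3533]
Step 4: x=[8.6109 10.9460 16.9688 25.8009] v=[3.6139 -2.4342 -3.8537 3.2192]
Step 5: x=[8.3296 11.0492 16.6475 25.9916] v=[-1.4067 0.5160 -1.6063 0.9535]
Step 6: x=[7.1507 11.6130 16.9256 25.6472] v=[-5.8947 2.8190 1.3903 -1.7218]

Answer: 7.1507 11.6130 16.9256 25.6472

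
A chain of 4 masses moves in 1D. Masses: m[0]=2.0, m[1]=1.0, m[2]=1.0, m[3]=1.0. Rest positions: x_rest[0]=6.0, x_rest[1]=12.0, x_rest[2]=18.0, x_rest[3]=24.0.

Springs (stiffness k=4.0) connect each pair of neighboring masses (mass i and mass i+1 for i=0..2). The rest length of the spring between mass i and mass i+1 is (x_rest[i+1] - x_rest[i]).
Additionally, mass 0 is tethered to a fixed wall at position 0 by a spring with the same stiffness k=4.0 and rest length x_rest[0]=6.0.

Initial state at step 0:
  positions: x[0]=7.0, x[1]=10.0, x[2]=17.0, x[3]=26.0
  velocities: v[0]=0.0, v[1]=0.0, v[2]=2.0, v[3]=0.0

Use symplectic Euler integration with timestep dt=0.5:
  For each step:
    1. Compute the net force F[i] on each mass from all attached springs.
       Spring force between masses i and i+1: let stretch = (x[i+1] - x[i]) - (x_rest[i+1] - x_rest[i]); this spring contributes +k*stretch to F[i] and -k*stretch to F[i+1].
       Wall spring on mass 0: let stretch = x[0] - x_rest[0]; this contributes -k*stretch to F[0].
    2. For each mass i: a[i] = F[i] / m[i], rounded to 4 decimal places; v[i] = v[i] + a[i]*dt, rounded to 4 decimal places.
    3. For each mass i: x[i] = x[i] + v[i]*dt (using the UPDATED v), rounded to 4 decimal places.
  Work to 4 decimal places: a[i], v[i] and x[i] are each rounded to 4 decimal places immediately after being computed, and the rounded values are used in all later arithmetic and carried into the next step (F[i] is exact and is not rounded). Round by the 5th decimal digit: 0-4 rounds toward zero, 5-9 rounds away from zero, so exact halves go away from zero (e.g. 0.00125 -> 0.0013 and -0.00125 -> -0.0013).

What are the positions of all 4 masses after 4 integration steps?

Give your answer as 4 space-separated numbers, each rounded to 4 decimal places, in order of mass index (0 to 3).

Step 0: x=[7.0000 10.0000 17.0000 26.0000] v=[0.0000 0.0000 2.0000 0.0000]
Step 1: x=[5.0000 14.0000 20.0000 23.0000] v=[-4.0000 8.0000 6.0000 -6.0000]
Step 2: x=[5.0000 15.0000 20.0000 23.0000] v=[0.0000 2.0000 0.0000 0.0000]
Step 3: x=[7.5000 11.0000 18.0000 26.0000] v=[5.0000 -8.0000 -4.0000 6.0000]
Step 4: x=[8.0000 10.5000 17.0000 27.0000] v=[1.0000 -1.0000 -2.0000 2.0000]

Answer: 8.0000 10.5000 17.0000 27.0000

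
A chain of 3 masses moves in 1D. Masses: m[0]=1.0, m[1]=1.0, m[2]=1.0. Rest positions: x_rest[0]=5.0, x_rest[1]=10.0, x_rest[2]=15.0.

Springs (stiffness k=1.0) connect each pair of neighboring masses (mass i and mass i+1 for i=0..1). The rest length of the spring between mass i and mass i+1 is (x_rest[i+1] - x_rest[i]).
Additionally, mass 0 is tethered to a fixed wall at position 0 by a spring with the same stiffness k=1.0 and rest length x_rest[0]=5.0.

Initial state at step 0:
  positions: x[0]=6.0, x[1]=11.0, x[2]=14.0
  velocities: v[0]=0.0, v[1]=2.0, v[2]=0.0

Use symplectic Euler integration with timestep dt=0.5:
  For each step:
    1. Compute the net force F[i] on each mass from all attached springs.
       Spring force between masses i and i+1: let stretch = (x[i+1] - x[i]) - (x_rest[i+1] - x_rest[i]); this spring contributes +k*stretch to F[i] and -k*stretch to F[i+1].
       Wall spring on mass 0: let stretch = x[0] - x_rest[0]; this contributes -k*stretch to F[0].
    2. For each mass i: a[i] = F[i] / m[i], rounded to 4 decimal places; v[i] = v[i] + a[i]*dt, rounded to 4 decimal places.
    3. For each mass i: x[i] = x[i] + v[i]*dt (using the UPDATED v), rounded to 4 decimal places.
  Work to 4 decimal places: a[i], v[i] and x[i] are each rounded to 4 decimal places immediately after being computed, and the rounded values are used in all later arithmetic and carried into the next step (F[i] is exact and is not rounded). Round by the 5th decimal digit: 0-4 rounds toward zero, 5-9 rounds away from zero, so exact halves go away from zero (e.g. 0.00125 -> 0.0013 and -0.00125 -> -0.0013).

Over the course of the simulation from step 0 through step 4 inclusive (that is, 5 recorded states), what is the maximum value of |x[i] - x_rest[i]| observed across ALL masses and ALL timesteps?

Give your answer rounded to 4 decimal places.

Answer: 2.6603

Derivation:
Step 0: x=[6.0000 11.0000 14.0000] v=[0.0000 2.0000 0.0000]
Step 1: x=[5.7500 11.5000 14.5000] v=[-0.5000 1.0000 1.0000]
Step 2: x=[5.5000 11.3125 15.5000] v=[-0.5000 -0.3750 2.0000]
Step 3: x=[5.3281 10.7188 16.7032] v=[-0.3438 -1.1875 2.4063]
Step 4: x=[5.1719 10.2735 17.6603] v=[-0.3125 -0.8907 1.9141]
Max displacement = 2.6603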